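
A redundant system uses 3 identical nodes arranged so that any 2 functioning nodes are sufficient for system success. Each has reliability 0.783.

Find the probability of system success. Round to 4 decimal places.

0.8792

R = Σ_{i=2}^{3} C(3,i) p^i (1−p)^{3−i} with p = 0.783
C(3,2)·0.783^2·0.217^1 = 0.399121
C(3,3)·0.783^3·0.217^0 = 0.480049
Sum = 0.8792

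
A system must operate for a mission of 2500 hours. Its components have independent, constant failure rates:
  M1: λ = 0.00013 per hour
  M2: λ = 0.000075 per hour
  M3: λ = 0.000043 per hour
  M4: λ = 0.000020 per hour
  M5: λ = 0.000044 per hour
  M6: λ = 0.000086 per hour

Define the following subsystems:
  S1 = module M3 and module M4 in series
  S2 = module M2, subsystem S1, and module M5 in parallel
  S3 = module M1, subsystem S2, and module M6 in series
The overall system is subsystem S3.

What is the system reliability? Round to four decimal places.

R(M1) = exp(−0.00013 × 2500) = 0.722527
R(M2) = exp(−0.000075 × 2500) = 0.829029
R(M3) = exp(−0.000043 × 2500) = 0.898077
R(M4) = exp(−0.000020 × 2500) = 0.951229
R(M5) = exp(−0.000044 × 2500) = 0.895834
R(M6) = exp(−0.000086 × 2500) = 0.806541
Series (M3 and M4): 0.898077 × 0.951229 = 0.854277
Parallel (M2, [0.854277], and M5): 1 − (1 − 0.829029)(1 − 0.854277)(1 − 0.895834) = 0.997405
Series (M1, [0.997405], and M6): 0.722527 × 0.997405 × 0.806541 = 0.5812

0.5812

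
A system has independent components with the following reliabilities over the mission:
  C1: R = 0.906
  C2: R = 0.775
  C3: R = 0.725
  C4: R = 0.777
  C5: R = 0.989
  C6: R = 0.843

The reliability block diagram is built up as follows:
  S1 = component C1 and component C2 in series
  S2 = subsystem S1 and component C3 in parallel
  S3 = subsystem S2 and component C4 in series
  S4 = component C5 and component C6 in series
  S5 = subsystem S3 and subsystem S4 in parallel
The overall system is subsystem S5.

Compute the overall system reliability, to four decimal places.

Series (C1 and C2): 0.906000 × 0.775000 = 0.702150
Parallel ([0.702150] and C3): 1 − (1 − 0.702150)(1 − 0.725000) = 0.918091
Series ([0.918091] and C4): 0.918091 × 0.777000 = 0.713357
Series (C5 and C6): 0.989000 × 0.843000 = 0.833727
Parallel ([0.713357] and [0.833727]): 1 − (1 − 0.713357)(1 − 0.833727) = 0.9523

0.9523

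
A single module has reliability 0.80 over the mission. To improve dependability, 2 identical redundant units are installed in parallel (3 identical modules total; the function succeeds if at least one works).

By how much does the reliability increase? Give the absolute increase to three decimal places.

0.192

R_before = 0.80
R_after = 1 − (1 − 0.80)^3 = 0.992
ΔR = 0.992 − 0.80 = 0.192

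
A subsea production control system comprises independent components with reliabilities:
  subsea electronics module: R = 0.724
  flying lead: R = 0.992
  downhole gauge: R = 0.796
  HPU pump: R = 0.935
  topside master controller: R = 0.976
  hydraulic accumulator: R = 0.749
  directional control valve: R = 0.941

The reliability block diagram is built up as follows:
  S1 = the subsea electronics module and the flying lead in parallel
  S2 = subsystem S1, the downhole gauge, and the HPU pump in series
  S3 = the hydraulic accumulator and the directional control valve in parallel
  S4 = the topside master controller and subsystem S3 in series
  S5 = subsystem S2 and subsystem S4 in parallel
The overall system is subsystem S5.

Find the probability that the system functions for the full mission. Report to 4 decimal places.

0.9901

Parallel (subsea electronics module and flying lead): 1 − (1 − 0.724000)(1 − 0.992000) = 0.997792
Series ([0.997792], downhole gauge, and HPU pump): 0.997792 × 0.796000 × 0.935000 = 0.742617
Parallel (hydraulic accumulator and directional control valve): 1 − (1 − 0.749000)(1 − 0.941000) = 0.985191
Series (topside master controller and [0.985191]): 0.976000 × 0.985191 = 0.961546
Parallel ([0.742617] and [0.961546]): 1 − (1 − 0.742617)(1 − 0.961546) = 0.9901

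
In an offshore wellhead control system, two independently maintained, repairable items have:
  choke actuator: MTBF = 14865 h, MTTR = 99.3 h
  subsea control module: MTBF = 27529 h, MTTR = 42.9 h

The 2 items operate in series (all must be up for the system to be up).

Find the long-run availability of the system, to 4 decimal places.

0.9918

A(choke actuator) = MTBF/(MTBF+MTTR) = 14865/(14865+99.3) = 0.993364
A(subsea control module) = MTBF/(MTBF+MTTR) = 27529/(27529+42.9) = 0.998444
Series availability: 0.993364 × 0.998444 = 0.9918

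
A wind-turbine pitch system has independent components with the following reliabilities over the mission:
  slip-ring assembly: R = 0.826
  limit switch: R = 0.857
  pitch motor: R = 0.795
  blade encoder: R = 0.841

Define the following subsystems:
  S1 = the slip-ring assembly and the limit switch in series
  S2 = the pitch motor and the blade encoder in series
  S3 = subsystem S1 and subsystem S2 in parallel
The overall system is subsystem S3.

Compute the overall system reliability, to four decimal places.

0.9032

Series (slip-ring assembly and limit switch): 0.826000 × 0.857000 = 0.707882
Series (pitch motor and blade encoder): 0.795000 × 0.841000 = 0.668595
Parallel ([0.707882] and [0.668595]): 1 − (1 − 0.707882)(1 − 0.668595) = 0.9032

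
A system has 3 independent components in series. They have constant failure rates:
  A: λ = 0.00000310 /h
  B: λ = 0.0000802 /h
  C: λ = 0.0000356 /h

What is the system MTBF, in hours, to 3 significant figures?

8410

Series of exponential components: λ_sys = Σ λ_i
λ_sys = 0.00000310 + 0.0000802 + 0.0000356 = 1.1890e-04 /h
MTBF = 1 / λ_sys = 8410 h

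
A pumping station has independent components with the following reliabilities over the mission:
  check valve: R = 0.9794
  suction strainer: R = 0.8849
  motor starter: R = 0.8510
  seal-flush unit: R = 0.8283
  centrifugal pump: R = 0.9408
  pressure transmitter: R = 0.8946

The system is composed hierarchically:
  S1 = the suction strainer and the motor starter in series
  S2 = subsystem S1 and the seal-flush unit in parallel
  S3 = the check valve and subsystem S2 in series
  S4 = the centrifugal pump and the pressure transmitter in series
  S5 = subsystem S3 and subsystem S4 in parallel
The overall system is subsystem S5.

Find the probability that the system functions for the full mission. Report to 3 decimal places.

0.990

Series (suction strainer and motor starter): 0.88490 × 0.85100 = 0.75305
Parallel ([0.75305] and seal-flush unit): 1 − (1 − 0.75305)(1 − 0.82830) = 0.95760
Series (check valve and [0.95760]): 0.97940 × 0.95760 = 0.93787
Series (centrifugal pump and pressure transmitter): 0.94080 × 0.89460 = 0.84164
Parallel ([0.93787] and [0.84164]): 1 − (1 − 0.93787)(1 − 0.84164) = 0.990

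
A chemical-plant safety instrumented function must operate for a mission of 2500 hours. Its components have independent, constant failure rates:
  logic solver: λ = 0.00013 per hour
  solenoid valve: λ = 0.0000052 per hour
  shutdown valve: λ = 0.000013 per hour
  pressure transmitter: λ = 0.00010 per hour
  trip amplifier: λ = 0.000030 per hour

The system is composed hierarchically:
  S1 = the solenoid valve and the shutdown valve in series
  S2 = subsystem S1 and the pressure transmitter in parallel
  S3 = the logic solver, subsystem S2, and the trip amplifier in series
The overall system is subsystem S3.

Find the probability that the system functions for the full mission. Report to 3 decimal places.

R(logic solver) = exp(−0.00013 × 2500) = 0.72253
R(solenoid valve) = exp(−0.0000052 × 2500) = 0.98708
R(shutdown valve) = exp(−0.000013 × 2500) = 0.96802
R(pressure transmitter) = exp(−0.00010 × 2500) = 0.77880
R(trip amplifier) = exp(−0.000030 × 2500) = 0.92774
Series (solenoid valve and shutdown valve): 0.98708 × 0.96802 = 0.95551
Parallel ([0.95551] and pressure transmitter): 1 − (1 − 0.95551)(1 − 0.77880) = 0.99016
Series (logic solver, [0.99016], and trip amplifier): 0.72253 × 0.99016 × 0.92774 = 0.664

0.664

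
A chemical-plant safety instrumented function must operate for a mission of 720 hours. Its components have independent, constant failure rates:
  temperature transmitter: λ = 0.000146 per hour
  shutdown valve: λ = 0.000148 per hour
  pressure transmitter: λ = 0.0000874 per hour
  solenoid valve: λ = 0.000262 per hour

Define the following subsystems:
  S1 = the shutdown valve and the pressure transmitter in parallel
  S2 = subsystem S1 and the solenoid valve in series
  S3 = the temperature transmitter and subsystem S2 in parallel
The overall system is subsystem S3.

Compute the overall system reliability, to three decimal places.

0.982

R(temperature transmitter) = exp(−0.000146 × 720) = 0.90022
R(shutdown valve) = exp(−0.000148 × 720) = 0.89892
R(pressure transmitter) = exp(−0.0000874 × 720) = 0.93901
R(solenoid valve) = exp(−0.000262 × 720) = 0.82808
Parallel (shutdown valve and pressure transmitter): 1 − (1 − 0.89892)(1 − 0.93901) = 0.99384
Series ([0.99384] and solenoid valve): 0.99384 × 0.82808 = 0.82298
Parallel (temperature transmitter and [0.82298]): 1 − (1 − 0.90022)(1 − 0.82298) = 0.982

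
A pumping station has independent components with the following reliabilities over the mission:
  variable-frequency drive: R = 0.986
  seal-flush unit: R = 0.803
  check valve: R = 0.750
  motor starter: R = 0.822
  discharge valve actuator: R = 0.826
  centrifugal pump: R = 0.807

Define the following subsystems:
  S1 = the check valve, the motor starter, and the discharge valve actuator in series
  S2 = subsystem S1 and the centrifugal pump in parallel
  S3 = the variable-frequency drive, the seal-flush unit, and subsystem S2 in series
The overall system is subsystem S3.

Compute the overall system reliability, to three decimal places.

0.717

Series (check valve, motor starter, and discharge valve actuator): 0.75000 × 0.82200 × 0.82600 = 0.50923
Parallel ([0.50923] and centrifugal pump): 1 − (1 − 0.50923)(1 − 0.80700) = 0.90528
Series (variable-frequency drive, seal-flush unit, and [0.90528]): 0.98600 × 0.80300 × 0.90528 = 0.717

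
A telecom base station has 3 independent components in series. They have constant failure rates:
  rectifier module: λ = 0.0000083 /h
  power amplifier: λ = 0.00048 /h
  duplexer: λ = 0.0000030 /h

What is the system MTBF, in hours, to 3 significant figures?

Series of exponential components: λ_sys = Σ λ_i
λ_sys = 0.0000083 + 0.00048 + 0.0000030 = 4.9130e-04 /h
MTBF = 1 / λ_sys = 2040 h

2040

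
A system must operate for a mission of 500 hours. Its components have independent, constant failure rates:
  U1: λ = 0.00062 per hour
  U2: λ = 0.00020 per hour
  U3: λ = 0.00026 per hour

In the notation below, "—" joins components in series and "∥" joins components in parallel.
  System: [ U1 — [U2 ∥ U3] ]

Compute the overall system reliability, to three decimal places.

0.725

R(U1) = exp(−0.00062 × 500) = 0.73345
R(U2) = exp(−0.00020 × 500) = 0.90484
R(U3) = exp(−0.00026 × 500) = 0.87810
Parallel (U2 and U3): 1 − (1 − 0.90484)(1 − 0.87810) = 0.98840
Series (U1 and [0.98840]): 0.73345 × 0.98840 = 0.725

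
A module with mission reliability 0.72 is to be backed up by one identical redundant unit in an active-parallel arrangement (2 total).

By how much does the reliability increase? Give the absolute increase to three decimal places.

0.202

R_before = 0.72
R_after = 1 − (1 − 0.72)^2 = 0.922
ΔR = 0.922 − 0.72 = 0.202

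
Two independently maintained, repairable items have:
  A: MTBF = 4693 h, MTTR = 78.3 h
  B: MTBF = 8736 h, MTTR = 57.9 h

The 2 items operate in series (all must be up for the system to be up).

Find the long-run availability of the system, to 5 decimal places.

A(A) = MTBF/(MTBF+MTTR) = 4693/(4693+78.3) = 0.983589
A(B) = MTBF/(MTBF+MTTR) = 8736/(8736+57.9) = 0.993416
Series availability: 0.983589 × 0.993416 = 0.97711

0.97711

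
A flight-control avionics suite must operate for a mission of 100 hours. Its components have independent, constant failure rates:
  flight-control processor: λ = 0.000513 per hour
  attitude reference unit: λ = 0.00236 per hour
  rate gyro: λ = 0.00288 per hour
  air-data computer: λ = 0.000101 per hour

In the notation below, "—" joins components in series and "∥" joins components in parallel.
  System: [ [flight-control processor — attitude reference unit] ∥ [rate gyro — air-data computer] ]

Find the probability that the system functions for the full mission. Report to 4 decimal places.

R(flight-control processor) = exp(−0.000513 × 100) = 0.949994
R(attitude reference unit) = exp(−0.00236 × 100) = 0.789781
R(rate gyro) = exp(−0.00288 × 100) = 0.749762
R(air-data computer) = exp(−0.000101 × 100) = 0.989951
Series (flight-control processor and attitude reference unit): 0.949994 × 0.789781 = 0.750287
Series (rate gyro and air-data computer): 0.749762 × 0.989951 = 0.742228
Parallel ([0.750287] and [0.742228]): 1 − (1 − 0.750287)(1 − 0.742228) = 0.9356

0.9356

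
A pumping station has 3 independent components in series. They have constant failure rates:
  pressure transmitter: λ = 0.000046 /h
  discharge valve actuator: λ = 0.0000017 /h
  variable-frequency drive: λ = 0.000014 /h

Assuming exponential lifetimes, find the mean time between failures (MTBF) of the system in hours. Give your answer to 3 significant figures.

Series of exponential components: λ_sys = Σ λ_i
λ_sys = 0.000046 + 0.0000017 + 0.000014 = 6.1700e-05 /h
MTBF = 1 / λ_sys = 16200 h

16200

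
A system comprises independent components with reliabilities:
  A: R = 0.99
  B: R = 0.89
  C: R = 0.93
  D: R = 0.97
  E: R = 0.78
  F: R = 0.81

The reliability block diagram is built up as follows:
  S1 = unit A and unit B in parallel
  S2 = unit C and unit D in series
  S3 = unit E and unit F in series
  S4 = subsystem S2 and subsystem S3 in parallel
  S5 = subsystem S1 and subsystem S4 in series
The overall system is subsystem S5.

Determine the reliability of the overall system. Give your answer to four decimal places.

Parallel (A and B): 1 − (1 − 0.990000)(1 − 0.890000) = 0.998900
Series (C and D): 0.930000 × 0.970000 = 0.902100
Series (E and F): 0.780000 × 0.810000 = 0.631800
Parallel ([0.902100] and [0.631800]): 1 − (1 − 0.902100)(1 − 0.631800) = 0.963953
Series ([0.998900] and [0.963953]): 0.998900 × 0.963953 = 0.9629

0.9629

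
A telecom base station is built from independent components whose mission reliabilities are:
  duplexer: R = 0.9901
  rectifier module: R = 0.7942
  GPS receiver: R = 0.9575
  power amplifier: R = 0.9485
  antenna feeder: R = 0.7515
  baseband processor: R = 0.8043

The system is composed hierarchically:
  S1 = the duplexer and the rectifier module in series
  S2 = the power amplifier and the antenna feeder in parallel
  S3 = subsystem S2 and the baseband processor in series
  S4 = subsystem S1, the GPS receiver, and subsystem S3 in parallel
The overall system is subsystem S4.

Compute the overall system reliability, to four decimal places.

0.9981

Series (duplexer and rectifier module): 0.990100 × 0.794200 = 0.786337
Parallel (power amplifier and antenna feeder): 1 − (1 − 0.948500)(1 − 0.751500) = 0.987202
Series ([0.987202] and baseband processor): 0.987202 × 0.804300 = 0.794007
Parallel ([0.786337], GPS receiver, and [0.794007]): 1 − (1 − 0.786337)(1 − 0.957500)(1 − 0.794007) = 0.9981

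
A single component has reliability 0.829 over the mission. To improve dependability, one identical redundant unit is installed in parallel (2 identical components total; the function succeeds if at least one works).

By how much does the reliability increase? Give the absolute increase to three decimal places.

R_before = 0.829
R_after = 1 − (1 − 0.829)^2 = 0.971
ΔR = 0.971 − 0.829 = 0.142

0.142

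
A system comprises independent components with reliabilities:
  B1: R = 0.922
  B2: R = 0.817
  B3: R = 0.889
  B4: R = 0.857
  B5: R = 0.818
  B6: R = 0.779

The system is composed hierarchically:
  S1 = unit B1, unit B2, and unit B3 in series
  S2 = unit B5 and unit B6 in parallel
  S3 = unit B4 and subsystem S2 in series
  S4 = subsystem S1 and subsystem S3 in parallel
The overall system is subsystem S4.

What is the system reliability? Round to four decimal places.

0.9414

Series (B1, B2, and B3): 0.922000 × 0.817000 × 0.889000 = 0.669661
Parallel (B5 and B6): 1 − (1 − 0.818000)(1 − 0.779000) = 0.959778
Series (B4 and [0.959778]): 0.857000 × 0.959778 = 0.822530
Parallel ([0.669661] and [0.822530]): 1 − (1 − 0.669661)(1 − 0.822530) = 0.9414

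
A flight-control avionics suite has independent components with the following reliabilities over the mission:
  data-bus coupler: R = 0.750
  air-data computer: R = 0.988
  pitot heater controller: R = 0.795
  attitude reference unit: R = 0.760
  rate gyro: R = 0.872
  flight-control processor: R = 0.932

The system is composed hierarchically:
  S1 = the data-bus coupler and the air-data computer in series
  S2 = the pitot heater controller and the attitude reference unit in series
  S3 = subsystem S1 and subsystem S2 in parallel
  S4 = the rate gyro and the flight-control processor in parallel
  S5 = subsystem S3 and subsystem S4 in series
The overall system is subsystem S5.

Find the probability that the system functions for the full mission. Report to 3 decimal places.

0.890

Series (data-bus coupler and air-data computer): 0.75000 × 0.98800 = 0.74100
Series (pitot heater controller and attitude reference unit): 0.79500 × 0.76000 = 0.60420
Parallel ([0.74100] and [0.60420]): 1 − (1 − 0.74100)(1 − 0.60420) = 0.89749
Parallel (rate gyro and flight-control processor): 1 − (1 − 0.87200)(1 − 0.93200) = 0.99130
Series ([0.89749] and [0.99130]): 0.89749 × 0.99130 = 0.890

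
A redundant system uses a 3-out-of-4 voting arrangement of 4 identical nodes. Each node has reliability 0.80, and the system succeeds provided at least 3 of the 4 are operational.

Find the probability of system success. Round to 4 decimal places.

R = Σ_{i=3}^{4} C(4,i) p^i (1−p)^{4−i} with p = 0.80
C(4,3)·0.80^3·0.20^1 = 0.409600
C(4,4)·0.80^4·0.20^0 = 0.409600
Sum = 0.8192

0.8192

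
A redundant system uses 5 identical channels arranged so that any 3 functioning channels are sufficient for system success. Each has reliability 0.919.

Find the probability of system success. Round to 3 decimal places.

0.995

R = Σ_{i=3}^{5} C(5,i) p^i (1−p)^{5−i} with p = 0.919
C(5,3)·0.919^3·0.081^2 = 0.05092
C(5,4)·0.919^4·0.081^1 = 0.28888
C(5,5)·0.919^5·0.081^0 = 0.65551
Sum = 0.995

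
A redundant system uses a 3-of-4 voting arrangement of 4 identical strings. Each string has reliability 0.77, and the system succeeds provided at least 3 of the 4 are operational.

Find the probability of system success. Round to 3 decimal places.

0.772

R = Σ_{i=3}^{4} C(4,i) p^i (1−p)^{4−i} with p = 0.77
C(4,3)·0.77^3·0.23^1 = 0.42001
C(4,4)·0.77^4·0.23^0 = 0.35153
Sum = 0.772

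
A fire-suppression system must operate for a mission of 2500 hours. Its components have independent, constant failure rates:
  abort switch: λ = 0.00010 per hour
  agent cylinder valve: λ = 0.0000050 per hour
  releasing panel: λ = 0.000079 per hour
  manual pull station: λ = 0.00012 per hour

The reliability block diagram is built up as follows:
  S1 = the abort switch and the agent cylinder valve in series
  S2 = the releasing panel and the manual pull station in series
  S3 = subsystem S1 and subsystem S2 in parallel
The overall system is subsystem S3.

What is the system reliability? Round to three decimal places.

R(abort switch) = exp(−0.00010 × 2500) = 0.77880
R(agent cylinder valve) = exp(−0.0000050 × 2500) = 0.98758
R(releasing panel) = exp(−0.000079 × 2500) = 0.82078
R(manual pull station) = exp(−0.00012 × 2500) = 0.74082
Series (abort switch and agent cylinder valve): 0.77880 × 0.98758 = 0.76913
Series (releasing panel and manual pull station): 0.82078 × 0.74082 = 0.60805
Parallel ([0.76913] and [0.60805]): 1 − (1 − 0.76913)(1 − 0.60805) = 0.910

0.910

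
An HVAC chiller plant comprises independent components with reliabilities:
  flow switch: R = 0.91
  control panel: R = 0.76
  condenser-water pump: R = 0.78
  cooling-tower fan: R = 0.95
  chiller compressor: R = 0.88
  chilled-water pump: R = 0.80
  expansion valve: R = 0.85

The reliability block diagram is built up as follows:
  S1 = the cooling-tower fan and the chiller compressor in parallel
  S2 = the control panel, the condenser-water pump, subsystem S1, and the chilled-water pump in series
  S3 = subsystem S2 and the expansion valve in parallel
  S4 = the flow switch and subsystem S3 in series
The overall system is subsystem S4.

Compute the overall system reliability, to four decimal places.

0.8378

Parallel (cooling-tower fan and chiller compressor): 1 − (1 − 0.950000)(1 − 0.880000) = 0.994000
Series (control panel, condenser-water pump, [0.994000], and chilled-water pump): 0.760000 × 0.780000 × 0.994000 × 0.800000 = 0.471395
Parallel ([0.471395] and expansion valve): 1 − (1 − 0.471395)(1 − 0.850000) = 0.920709
Series (flow switch and [0.920709]): 0.910000 × 0.920709 = 0.8378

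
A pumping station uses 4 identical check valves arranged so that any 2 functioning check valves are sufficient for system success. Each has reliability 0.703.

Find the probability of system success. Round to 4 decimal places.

R = Σ_{i=2}^{4} C(4,i) p^i (1−p)^{4−i} with p = 0.703
C(4,2)·0.703^2·0.297^2 = 0.261562
C(4,3)·0.703^3·0.297^1 = 0.412746
C(4,4)·0.703^4·0.297^0 = 0.244243
Sum = 0.9186

0.9186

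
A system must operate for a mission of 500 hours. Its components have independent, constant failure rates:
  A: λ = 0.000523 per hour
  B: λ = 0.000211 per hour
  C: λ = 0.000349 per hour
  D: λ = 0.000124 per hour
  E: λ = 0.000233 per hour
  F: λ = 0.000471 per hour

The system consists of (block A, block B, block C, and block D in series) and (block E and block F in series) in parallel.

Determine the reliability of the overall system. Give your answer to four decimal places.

R(A) = exp(−0.000523 × 500) = 0.769896
R(B) = exp(−0.000211 × 500) = 0.899874
R(C) = exp(−0.000349 × 500) = 0.839877
R(D) = exp(−0.000124 × 500) = 0.939883
R(E) = exp(−0.000233 × 500) = 0.890030
R(F) = exp(−0.000471 × 500) = 0.790176
Series (A, B, C, and D): 0.769896 × 0.899874 × 0.839877 × 0.939883 = 0.546894
Series (E and F): 0.890030 × 0.790176 = 0.703280
Parallel ([0.546894] and [0.703280]): 1 − (1 − 0.546894)(1 − 0.703280) = 0.8656

0.8656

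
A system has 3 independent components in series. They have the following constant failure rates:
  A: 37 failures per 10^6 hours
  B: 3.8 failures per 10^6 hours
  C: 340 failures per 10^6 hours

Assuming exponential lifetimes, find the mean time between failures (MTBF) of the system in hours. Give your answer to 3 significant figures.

2630

Series of exponential components: λ_sys = Σ λ_i
λ_sys = 0.000037 + 0.0000038 + 0.00034 = 3.8080e-04 /h
MTBF = 1 / λ_sys = 2630 h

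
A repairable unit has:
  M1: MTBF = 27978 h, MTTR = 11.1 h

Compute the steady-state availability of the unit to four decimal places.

A(M1) = MTBF/(MTBF+MTTR) = 27978/(27978+11.1) = 0.9996

0.9996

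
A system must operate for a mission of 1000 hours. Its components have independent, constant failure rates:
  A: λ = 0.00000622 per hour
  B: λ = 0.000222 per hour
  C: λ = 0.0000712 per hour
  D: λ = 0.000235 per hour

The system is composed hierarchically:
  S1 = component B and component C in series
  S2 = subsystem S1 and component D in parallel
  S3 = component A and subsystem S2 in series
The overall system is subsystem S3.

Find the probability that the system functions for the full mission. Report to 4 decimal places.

0.9409

R(A) = exp(−0.00000622 × 1000) = 0.993799
R(B) = exp(−0.000222 × 1000) = 0.800915
R(C) = exp(−0.0000712 × 1000) = 0.931276
R(D) = exp(−0.000235 × 1000) = 0.790571
Series (B and C): 0.800915 × 0.931276 = 0.745873
Parallel ([0.745873] and D): 1 − (1 − 0.745873)(1 − 0.790571) = 0.946778
Series (A and [0.946778]): 0.993799 × 0.946778 = 0.9409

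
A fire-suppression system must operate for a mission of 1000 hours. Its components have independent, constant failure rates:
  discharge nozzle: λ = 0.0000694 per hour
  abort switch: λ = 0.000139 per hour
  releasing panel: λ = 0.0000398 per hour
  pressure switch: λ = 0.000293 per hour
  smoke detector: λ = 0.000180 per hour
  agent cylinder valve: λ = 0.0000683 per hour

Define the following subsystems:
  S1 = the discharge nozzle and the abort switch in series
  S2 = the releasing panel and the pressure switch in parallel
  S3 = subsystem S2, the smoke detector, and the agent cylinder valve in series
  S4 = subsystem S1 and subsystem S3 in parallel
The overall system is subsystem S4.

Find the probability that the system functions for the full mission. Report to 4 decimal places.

0.9572

R(discharge nozzle) = exp(−0.0000694 × 1000) = 0.932953
R(abort switch) = exp(−0.000139 × 1000) = 0.870228
R(releasing panel) = exp(−0.0000398 × 1000) = 0.960982
R(pressure switch) = exp(−0.000293 × 1000) = 0.746022
R(smoke detector) = exp(−0.000180 × 1000) = 0.835270
R(agent cylinder valve) = exp(−0.0000683 × 1000) = 0.933980
Series (discharge nozzle and abort switch): 0.932953 × 0.870228 = 0.811882
Parallel (releasing panel and pressure switch): 1 − (1 − 0.960982)(1 − 0.746022) = 0.990090
Series ([0.990090], smoke detector, and agent cylinder valve): 0.990090 × 0.835270 × 0.933980 = 0.772394
Parallel ([0.811882] and [0.772394]): 1 − (1 − 0.811882)(1 − 0.772394) = 0.9572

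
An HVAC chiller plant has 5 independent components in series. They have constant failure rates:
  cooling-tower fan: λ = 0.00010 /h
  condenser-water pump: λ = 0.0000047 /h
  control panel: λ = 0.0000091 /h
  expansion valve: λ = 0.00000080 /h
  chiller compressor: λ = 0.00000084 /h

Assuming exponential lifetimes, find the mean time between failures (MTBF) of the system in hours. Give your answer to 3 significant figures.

Series of exponential components: λ_sys = Σ λ_i
λ_sys = 0.00010 + 0.0000047 + 0.0000091 + 0.00000080 + 0.00000084 = 1.1544e-04 /h
MTBF = 1 / λ_sys = 8660 h

8660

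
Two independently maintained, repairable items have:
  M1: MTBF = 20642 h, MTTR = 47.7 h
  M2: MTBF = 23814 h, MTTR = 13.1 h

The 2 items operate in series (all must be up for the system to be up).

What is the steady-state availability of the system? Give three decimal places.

A(M1) = MTBF/(MTBF+MTTR) = 20642/(20642+47.7) = 0.997695
A(M2) = MTBF/(MTBF+MTTR) = 23814/(23814+13.1) = 0.999450
Series availability: 0.997695 × 0.999450 = 0.997

0.997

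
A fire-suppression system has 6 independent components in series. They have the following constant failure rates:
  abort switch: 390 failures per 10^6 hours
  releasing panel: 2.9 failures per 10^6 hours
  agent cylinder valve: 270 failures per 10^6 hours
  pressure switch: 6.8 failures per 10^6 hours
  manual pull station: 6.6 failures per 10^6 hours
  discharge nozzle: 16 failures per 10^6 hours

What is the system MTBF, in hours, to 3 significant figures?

Series of exponential components: λ_sys = Σ λ_i
λ_sys = 0.00039 + 0.0000029 + 0.00027 + 0.0000068 + 0.0000066 + 0.000016 = 6.9230e-04 /h
MTBF = 1 / λ_sys = 1440 h

1440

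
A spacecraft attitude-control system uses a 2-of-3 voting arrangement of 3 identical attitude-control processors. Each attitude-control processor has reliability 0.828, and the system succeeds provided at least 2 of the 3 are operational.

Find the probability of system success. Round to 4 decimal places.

0.9214

R = Σ_{i=2}^{3} C(3,i) p^i (1−p)^{3−i} with p = 0.828
C(3,2)·0.828^2·0.172^1 = 0.353761
C(3,3)·0.828^3·0.172^0 = 0.567664
Sum = 0.9214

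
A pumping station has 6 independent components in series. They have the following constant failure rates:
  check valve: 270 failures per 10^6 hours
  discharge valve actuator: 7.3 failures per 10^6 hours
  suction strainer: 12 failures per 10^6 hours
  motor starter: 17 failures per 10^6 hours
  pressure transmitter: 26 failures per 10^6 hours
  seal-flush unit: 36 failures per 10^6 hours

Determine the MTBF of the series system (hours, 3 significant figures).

Series of exponential components: λ_sys = Σ λ_i
λ_sys = 0.00027 + 0.0000073 + 0.000012 + 0.000017 + 0.000026 + 0.000036 = 3.6830e-04 /h
MTBF = 1 / λ_sys = 2720 h

2720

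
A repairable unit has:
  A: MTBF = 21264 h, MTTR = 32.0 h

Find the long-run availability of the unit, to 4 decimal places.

A(A) = MTBF/(MTBF+MTTR) = 21264/(21264+32.0) = 0.9985

0.9985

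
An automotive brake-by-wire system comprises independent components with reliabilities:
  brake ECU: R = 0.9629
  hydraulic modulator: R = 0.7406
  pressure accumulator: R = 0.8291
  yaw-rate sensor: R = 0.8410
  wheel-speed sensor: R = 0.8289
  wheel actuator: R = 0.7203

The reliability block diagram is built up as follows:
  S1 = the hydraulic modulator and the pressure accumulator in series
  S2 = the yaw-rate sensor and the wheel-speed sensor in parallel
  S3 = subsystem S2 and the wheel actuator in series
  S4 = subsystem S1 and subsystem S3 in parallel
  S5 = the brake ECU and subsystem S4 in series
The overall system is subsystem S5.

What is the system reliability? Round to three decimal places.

Series (hydraulic modulator and pressure accumulator): 0.74060 × 0.82910 = 0.61403
Parallel (yaw-rate sensor and wheel-speed sensor): 1 − (1 − 0.84100)(1 − 0.82890) = 0.97280
Series ([0.97280] and wheel actuator): 0.97280 × 0.72030 = 0.70071
Parallel ([0.61403] and [0.70071]): 1 − (1 − 0.61403)(1 − 0.70071) = 0.88448
Series (brake ECU and [0.88448]): 0.96290 × 0.88448 = 0.852

0.852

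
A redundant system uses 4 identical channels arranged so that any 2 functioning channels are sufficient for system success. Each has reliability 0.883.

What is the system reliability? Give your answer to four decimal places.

0.9942

R = Σ_{i=2}^{4} C(4,i) p^i (1−p)^{4−i} with p = 0.883
C(4,2)·0.883^2·0.117^2 = 0.064039
C(4,3)·0.883^3·0.117^1 = 0.322202
C(4,4)·0.883^4·0.117^0 = 0.607915
Sum = 0.9942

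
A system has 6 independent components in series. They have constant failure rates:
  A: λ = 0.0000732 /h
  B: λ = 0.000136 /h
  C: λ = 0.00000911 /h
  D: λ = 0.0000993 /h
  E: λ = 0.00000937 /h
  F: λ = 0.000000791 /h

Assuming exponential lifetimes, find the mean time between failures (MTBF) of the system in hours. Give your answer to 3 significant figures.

3050

Series of exponential components: λ_sys = Σ λ_i
λ_sys = 0.0000732 + 0.000136 + 0.00000911 + 0.0000993 + 0.00000937 + 0.000000791 = 3.2777e-04 /h
MTBF = 1 / λ_sys = 3050 h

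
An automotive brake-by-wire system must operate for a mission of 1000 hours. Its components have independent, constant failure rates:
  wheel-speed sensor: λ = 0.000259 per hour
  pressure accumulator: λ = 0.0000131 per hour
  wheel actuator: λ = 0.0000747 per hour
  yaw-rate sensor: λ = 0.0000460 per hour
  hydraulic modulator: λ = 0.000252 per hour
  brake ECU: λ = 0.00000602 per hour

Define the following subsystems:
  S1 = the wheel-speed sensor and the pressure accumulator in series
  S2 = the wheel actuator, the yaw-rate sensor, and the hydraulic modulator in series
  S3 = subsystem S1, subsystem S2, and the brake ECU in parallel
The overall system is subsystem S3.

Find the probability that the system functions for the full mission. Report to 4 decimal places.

0.9996

R(wheel-speed sensor) = exp(−0.000259 × 1000) = 0.771823
R(pressure accumulator) = exp(−0.0000131 × 1000) = 0.986985
R(wheel actuator) = exp(−0.0000747 × 1000) = 0.928022
R(yaw-rate sensor) = exp(−0.0000460 × 1000) = 0.955042
R(hydraulic modulator) = exp(−0.000252 × 1000) = 0.777245
R(brake ECU) = exp(−0.00000602 × 1000) = 0.993998
Series (wheel-speed sensor and pressure accumulator): 0.771823 × 0.986985 = 0.761778
Series (wheel actuator, yaw-rate sensor, and hydraulic modulator): 0.928022 × 0.955042 × 0.777245 = 0.688872
Parallel ([0.761778], [0.688872], and brake ECU): 1 − (1 − 0.761778)(1 − 0.688872)(1 − 0.993998) = 0.9996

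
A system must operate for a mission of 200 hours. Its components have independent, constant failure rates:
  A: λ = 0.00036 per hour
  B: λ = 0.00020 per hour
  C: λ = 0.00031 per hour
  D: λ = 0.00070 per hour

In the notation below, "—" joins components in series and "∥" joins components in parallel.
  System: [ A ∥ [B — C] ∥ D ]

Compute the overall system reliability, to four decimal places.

R(A) = exp(−0.00036 × 200) = 0.930531
R(B) = exp(−0.00020 × 200) = 0.960789
R(C) = exp(−0.00031 × 200) = 0.939883
R(D) = exp(−0.00070 × 200) = 0.869358
Series (B and C): 0.960789 × 0.939883 = 0.903029
Parallel (A, [0.903029], and D): 1 − (1 − 0.930531)(1 − 0.903029)(1 − 0.869358) = 0.9991

0.9991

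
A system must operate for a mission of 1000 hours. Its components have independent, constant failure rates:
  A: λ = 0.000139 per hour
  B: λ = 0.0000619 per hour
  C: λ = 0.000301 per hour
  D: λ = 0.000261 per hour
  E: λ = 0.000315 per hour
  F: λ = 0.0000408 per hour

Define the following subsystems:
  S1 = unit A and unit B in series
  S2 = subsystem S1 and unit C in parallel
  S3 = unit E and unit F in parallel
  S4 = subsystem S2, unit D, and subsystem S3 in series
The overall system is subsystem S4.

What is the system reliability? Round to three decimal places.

R(A) = exp(−0.000139 × 1000) = 0.87023
R(B) = exp(−0.0000619 × 1000) = 0.93998
R(C) = exp(−0.000301 × 1000) = 0.74008
R(D) = exp(−0.000261 × 1000) = 0.77028
R(E) = exp(−0.000315 × 1000) = 0.72979
R(F) = exp(−0.0000408 × 1000) = 0.96002
Series (A and B): 0.87023 × 0.93998 = 0.81800
Parallel ([0.81800] and C): 1 − (1 − 0.81800)(1 − 0.74008) = 0.95269
Parallel (E and F): 1 − (1 − 0.72979)(1 − 0.96002) = 0.98920
Series ([0.95269], D, and [0.98920]): 0.95269 × 0.77028 × 0.98920 = 0.726

0.726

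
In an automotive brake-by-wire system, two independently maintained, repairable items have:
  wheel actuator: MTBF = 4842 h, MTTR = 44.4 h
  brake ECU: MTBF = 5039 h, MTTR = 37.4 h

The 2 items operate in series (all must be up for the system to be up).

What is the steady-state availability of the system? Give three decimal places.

0.984

A(wheel actuator) = MTBF/(MTBF+MTTR) = 4842/(4842+44.4) = 0.990914
A(brake ECU) = MTBF/(MTBF+MTTR) = 5039/(5039+37.4) = 0.992633
Series availability: 0.990914 × 0.992633 = 0.984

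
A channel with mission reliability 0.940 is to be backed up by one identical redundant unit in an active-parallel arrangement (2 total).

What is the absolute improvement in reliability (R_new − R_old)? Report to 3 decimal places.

R_before = 0.940
R_after = 1 − (1 − 0.940)^2 = 0.996
ΔR = 0.996 − 0.940 = 0.056

0.056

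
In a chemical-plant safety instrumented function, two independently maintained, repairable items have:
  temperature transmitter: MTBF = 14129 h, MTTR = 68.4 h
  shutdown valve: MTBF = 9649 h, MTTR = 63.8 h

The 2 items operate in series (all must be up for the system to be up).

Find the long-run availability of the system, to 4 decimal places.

A(temperature transmitter) = MTBF/(MTBF+MTTR) = 14129/(14129+68.4) = 0.995182
A(shutdown valve) = MTBF/(MTBF+MTTR) = 9649/(9649+63.8) = 0.993431
Series availability: 0.995182 × 0.993431 = 0.9886

0.9886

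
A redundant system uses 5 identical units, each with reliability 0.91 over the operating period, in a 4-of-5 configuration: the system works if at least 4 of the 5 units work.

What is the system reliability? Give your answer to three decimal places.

0.933

R = Σ_{i=4}^{5} C(5,i) p^i (1−p)^{5−i} with p = 0.91
C(5,4)·0.91^4·0.09^1 = 0.30859
C(5,5)·0.91^5·0.09^0 = 0.62403
Sum = 0.933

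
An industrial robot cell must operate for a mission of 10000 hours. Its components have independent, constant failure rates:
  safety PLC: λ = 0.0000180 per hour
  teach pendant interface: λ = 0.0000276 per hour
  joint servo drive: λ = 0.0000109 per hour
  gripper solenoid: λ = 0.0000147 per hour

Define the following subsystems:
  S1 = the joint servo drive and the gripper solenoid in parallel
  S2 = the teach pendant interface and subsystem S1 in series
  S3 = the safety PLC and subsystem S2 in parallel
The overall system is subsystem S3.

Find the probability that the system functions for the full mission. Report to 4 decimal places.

R(safety PLC) = exp(−0.0000180 × 10000) = 0.835270
R(teach pendant interface) = exp(−0.0000276 × 10000) = 0.758813
R(joint servo drive) = exp(−0.0000109 × 10000) = 0.896730
R(gripper solenoid) = exp(−0.0000147 × 10000) = 0.863294
Parallel (joint servo drive and gripper solenoid): 1 − (1 − 0.896730)(1 − 0.863294) = 0.985882
Series (teach pendant interface and [0.985882]): 0.758813 × 0.985882 = 0.748100
Parallel (safety PLC and [0.748100]): 1 − (1 − 0.835270)(1 − 0.748100) = 0.9585

0.9585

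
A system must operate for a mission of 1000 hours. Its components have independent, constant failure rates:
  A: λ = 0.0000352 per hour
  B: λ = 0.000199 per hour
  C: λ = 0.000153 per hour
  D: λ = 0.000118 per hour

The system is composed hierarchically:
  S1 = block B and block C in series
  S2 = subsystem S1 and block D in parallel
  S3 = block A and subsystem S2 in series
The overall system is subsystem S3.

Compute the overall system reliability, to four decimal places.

0.9335

R(A) = exp(−0.0000352 × 1000) = 0.965412
R(B) = exp(−0.000199 × 1000) = 0.819550
R(C) = exp(−0.000153 × 1000) = 0.858130
R(D) = exp(−0.000118 × 1000) = 0.888696
Series (B and C): 0.819550 × 0.858130 = 0.703280
Parallel ([0.703280] and D): 1 − (1 − 0.703280)(1 − 0.888696) = 0.966974
Series (A and [0.966974]): 0.965412 × 0.966974 = 0.9335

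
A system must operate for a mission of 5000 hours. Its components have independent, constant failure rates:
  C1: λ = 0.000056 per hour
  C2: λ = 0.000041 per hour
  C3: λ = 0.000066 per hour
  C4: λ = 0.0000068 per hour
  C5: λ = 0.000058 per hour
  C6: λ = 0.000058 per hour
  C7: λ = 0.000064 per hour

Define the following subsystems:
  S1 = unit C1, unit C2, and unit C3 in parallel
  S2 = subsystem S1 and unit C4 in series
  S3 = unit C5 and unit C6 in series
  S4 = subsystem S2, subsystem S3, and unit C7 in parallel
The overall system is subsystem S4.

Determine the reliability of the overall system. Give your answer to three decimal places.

R(C1) = exp(−0.000056 × 5000) = 0.75578
R(C2) = exp(−0.000041 × 5000) = 0.81465
R(C3) = exp(−0.000066 × 5000) = 0.71892
R(C4) = exp(−0.0000068 × 5000) = 0.96657
R(C5) = exp(−0.000058 × 5000) = 0.74826
R(C6) = exp(−0.000058 × 5000) = 0.74826
R(C7) = exp(−0.000064 × 5000) = 0.72615
Parallel (C1, C2, and C3): 1 − (1 − 0.75578)(1 − 0.81465)(1 − 0.71892) = 0.98728
Series ([0.98728] and C4): 0.98728 × 0.96657 = 0.95428
Series (C5 and C6): 0.74826 × 0.74826 = 0.55989
Parallel ([0.95428], [0.55989], and C7): 1 − (1 − 0.95428)(1 − 0.55989)(1 − 0.72615) = 0.994

0.994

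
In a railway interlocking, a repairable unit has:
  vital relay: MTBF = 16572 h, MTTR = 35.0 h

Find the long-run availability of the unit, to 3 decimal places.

A(vital relay) = MTBF/(MTBF+MTTR) = 16572/(16572+35.0) = 0.998

0.998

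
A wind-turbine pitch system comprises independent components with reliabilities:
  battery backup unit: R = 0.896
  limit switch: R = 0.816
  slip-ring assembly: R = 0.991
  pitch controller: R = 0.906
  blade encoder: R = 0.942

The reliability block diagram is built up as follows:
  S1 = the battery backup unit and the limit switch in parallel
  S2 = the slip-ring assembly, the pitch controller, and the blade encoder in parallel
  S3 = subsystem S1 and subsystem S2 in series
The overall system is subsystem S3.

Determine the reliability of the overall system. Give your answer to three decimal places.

Parallel (battery backup unit and limit switch): 1 − (1 − 0.89600)(1 − 0.81600) = 0.98086
Parallel (slip-ring assembly, pitch controller, and blade encoder): 1 − (1 − 0.99100)(1 − 0.90600)(1 − 0.94200) = 0.99995
Series ([0.98086] and [0.99995]): 0.98086 × 0.99995 = 0.981

0.981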